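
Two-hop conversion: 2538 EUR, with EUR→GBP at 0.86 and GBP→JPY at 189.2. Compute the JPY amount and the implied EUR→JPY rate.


Step 1: 2538 EUR × 0.86 = 2182.68 GBP
Step 2: 2182.68 GBP × 189.2 = 412963.06 JPY
Implied rate EUR→JPY = 0.86 × 189.2 = 162.7120
= 412963.06 JPY; implied rate 162.7120 JPY/EUR

412963.06 JPY; implied rate 162.7120 JPY/EUR


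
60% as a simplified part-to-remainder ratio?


60% means 60 parts out of 100; remainder = 40
Part : remainder = 60:40
GCD = 20
= 3:2

3:2


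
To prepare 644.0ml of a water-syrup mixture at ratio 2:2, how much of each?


Total parts = 2 + 2 = 4
water: 644.0 × 2/4 = 322.0ml
syrup: 644.0 × 2/4 = 322.0ml
= 322.0ml and 322.0ml

322.0ml and 322.0ml


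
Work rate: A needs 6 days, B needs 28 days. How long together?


Rate of A = 1/6 per day
Rate of B = 1/28 per day
Combined rate = 1/6 + 1/28 = 34/168 ≈ 0.2024 per day
Days = 1 / combined rate = 168/34
≈ 4.94 days

4.94 days


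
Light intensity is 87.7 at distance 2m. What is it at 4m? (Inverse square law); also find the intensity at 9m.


I₁d₁² = I₂d₂²
I at 4m = 87.7 × (2/4)² = 87.7 × 4/16 = 350.8/16 = 21.9250
I at 9m = 87.7 × (2/9)² = 87.7 × 4/81 = 350.8/81 ≈ 4.3309
= 21.9250 and 4.3309

21.9250 and 4.3309


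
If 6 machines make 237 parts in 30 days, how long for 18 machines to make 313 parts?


Days ∝ work / workers, so d₂ = d₁ × (m₁/m₂) × (w₂/w₁)
Workers factor (inverse): 6/18 ≈ 0.3333
Work factor (direct): 313/237 ≈ 1.3207
d₂ = 30 × 6/18 × 313/237 = (30 × 6 × 313) / (18 × 237) = 56340/4266
≈ 13.21 days

13.21 days


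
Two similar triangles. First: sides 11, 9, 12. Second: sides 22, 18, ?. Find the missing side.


Scale factor = 22/11 = 2
Missing side = 12 × 2
= 24.0

24.0


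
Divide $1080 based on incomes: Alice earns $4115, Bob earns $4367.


Total income = 4115 + 4367 = $8482
Alice: $1080 × 4115/8482 = $523.96
Bob: $1080 × 4367/8482 = $556.04
= Alice: $523.96, Bob: $556.04

Alice: $523.96, Bob: $556.04


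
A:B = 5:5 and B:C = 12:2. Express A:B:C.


Match B: multiply A:B by 12 → 60:60
Multiply B:C by 5 → 60:10
Combined: 60:60:10
GCD = 10
= 6:6:1

6:6:1


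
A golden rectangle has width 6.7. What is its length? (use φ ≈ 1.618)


φ = (1 + √5) / 2 ≈ 1.618
Length = width × φ = 6.7 × 1.618 = 10.8406
≈ 10.84

10.84


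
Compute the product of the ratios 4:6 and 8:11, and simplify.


Compound ratio = (4×8) : (6×11)
= 32:66
GCD = 2
= 16:33

16:33


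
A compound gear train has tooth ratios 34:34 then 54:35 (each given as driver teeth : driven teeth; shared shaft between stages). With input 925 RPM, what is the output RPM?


Stage 1: RPM_B = RPM_A × t_A/t_B = 925 × 34/34 = 31450/34 = 925.00
B and C share a shaft → RPM_C = RPM_B
Stage 2: RPM_D = RPM_C × t_C/t_D = RPM_A × (t_A×t_C)/(t_B×t_D)
Overall ratio = (34×54)/(34×35) = 1836/1190
RPM_D = 925 × 1836/1190 = 1698300/1190
≈ 1427.14 RPM

1427.14 RPM


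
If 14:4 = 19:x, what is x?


Cross multiply: 14 × x = 4 × 19
14x = 76
x = 76 / 14
= 5.43

5.43


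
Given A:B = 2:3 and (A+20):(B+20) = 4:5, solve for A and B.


Let A = 2k, B = 3k.
(2k + 20) / (3k + 20) = 4/5
Cross-multiply: 5(2k + 20) = 4(3k + 20)
10k + 100 = 12k + 80
10k - 12k = 80 - 100
-2k = -20
k = -20/-2 = 10
A = 2×10 = 20, B = 3×10 = 30
= A = 20, B = 30

A = 20, B = 30


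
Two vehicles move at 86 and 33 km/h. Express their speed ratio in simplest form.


Ratio = 86:33
GCD = 1
Simplified = 86:33
Time ratio (same distance) = 33:86
Speed ratio = 86:33

86:33


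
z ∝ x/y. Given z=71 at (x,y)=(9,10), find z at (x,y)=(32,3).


z = k·x/y
Solve for k using the known point: k = z·y/x = 71×10/9 = 710/9 ≈ 78.8889
Now evaluate at x=32, y=3:
z = k × 32 / 3 = (710 × 32) / (9 × 3) = 22720/27
≈ 841.4815

841.4815


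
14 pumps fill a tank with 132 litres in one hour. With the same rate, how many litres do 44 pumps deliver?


Direct proportion: y/x = constant
k = 132/14 ≈ 9.4286
y₂ = k × 44 = 132 × 44 / 14 = 5808/14
≈ 414.86

414.86


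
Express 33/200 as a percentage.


Percentage = (part / whole) × 100
= (33 / 200) × 100
= 16.50%

16.50%


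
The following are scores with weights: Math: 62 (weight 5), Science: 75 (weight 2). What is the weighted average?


Numerator = 62×5 + 75×2
= 310 + 150
= 460
Total weight = 7
Weighted avg = 460/7
= 65.71

65.71


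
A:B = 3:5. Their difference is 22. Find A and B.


Let A = 3k, B = 5k.
5k - 3k = 22
2k = 22 → k = 22/2 = 11
A = 3×11 = 33, B = 5×11 = 55
= A = 33, B = 55

A = 33, B = 55


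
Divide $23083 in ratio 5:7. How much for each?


Total parts = 5 + 7 = 12
Part 1: 23083 × 5/12 = 9617.92
Part 2: 23083 × 7/12 = 13465.08
= Part 1: $9617.92, Part 2: $13465.08

Part 1: $9617.92, Part 2: $13465.08


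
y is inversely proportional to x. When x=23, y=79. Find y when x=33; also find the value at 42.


Inverse proportion: x × y = constant
k = 23 × 79 = 1817
At x=33: k/33 = 55.06
At x=42: k/42 = 43.26
= 55.06 and 43.26

55.06 and 43.26


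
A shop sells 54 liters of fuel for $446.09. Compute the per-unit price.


Unit rate = total / quantity
= 446.09 / 54
= $8.26 per unit

$8.26 per unit


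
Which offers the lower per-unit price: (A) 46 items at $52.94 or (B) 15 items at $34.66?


Deal A: $52.94/46 = $1.1509/unit
Deal B: $34.66/15 = $2.3107/unit
A is cheaper per unit
= Deal A

Deal A


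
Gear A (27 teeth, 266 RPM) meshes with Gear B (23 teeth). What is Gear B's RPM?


Gear ratio = 27:23 = 27:23
RPM_B = RPM_A × (teeth_A / teeth_B)
= 266 × (27/23)
= 312.3 RPM

312.3 RPM


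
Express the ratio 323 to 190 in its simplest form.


GCD(323, 190) = 19
323/19 : 190/19
= 17:10

17:10


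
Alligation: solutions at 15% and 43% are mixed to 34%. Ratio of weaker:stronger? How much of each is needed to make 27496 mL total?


Let x parts of 15% mix with y parts of 43%.
15x + 43y = 34(x + y)
15x + 43y = 34x + 34y
x(15 - 34) = y(34 - 43)
x/y = (43 - 34)/(34 - 15) = 9/19
Simplify: 9:19
Total parts = 28; one part = 27496/28 = 982.00 mL
15% solution: 9×982.00 = 8838.00 mL
43% solution: 19×982.00 = 18658.00 mL
= ratio 9:19; 8838.00 mL and 18658.00 mL

ratio 9:19; 8838.00 mL and 18658.00 mL


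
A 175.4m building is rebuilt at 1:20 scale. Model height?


Model size = real / scale
= 175.4 / 20
= 8.7700 m

8.7700 m


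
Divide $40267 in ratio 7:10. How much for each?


Total parts = 7 + 10 = 17
Part 1: 40267 × 7/17 = 16580.53
Part 2: 40267 × 10/17 = 23686.47
= Part 1: $16580.53, Part 2: $23686.47

Part 1: $16580.53, Part 2: $23686.47


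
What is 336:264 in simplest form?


GCD(336, 264) = 24
336/24 : 264/24
= 14:11

14:11


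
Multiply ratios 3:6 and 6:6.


Compound ratio = (3×6) : (6×6)
= 18:36
GCD = 18
= 1:2

1:2


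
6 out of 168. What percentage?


Percentage = (part / whole) × 100
= (6 / 168) × 100
≈ 3.57%

3.57%


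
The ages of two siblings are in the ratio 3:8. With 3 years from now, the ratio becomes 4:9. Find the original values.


Let A = 3k, B = 8k.
(3k + 3) / (8k + 3) = 4/9
Cross-multiply: 9(3k + 3) = 4(8k + 3)
27k + 27 = 32k + 12
27k - 32k = 12 - 27
-5k = -15
k = -15/-5 = 3
A = 3×3 = 9, B = 8×3 = 24
= A = 9, B = 24

A = 9, B = 24


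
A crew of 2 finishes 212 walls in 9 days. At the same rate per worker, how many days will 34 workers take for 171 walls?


Days ∝ work / workers, so d₂ = d₁ × (m₁/m₂) × (w₂/w₁)
Workers factor (inverse): 2/34 ≈ 0.0588
Work factor (direct): 171/212 ≈ 0.8066
d₂ = 9 × 2/34 × 171/212 = (9 × 2 × 171) / (34 × 212) = 3078/7208
≈ 0.43 days

0.43 days


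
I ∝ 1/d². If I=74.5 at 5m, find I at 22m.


I₁d₁² = I₂d₂²
I₂ = I₁ × (d₁/d₂)²
= 74.5 × (5/22)²
= 74.5 × 25/484
= 1862.5/484
≈ 3.8481

3.8481


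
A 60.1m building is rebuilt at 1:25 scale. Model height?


Model size = real / scale
= 60.1 / 25
= 2.4040 m

2.4040 m


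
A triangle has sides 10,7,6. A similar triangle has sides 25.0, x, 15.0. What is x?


Scale factor = 25.0/10 = 2.5
Missing side = 7 × 2.5
= 17.5

17.5


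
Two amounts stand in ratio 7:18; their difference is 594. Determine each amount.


Let A = 7k, B = 18k.
18k - 7k = 594
11k = 594 → k = 594/11 = 54
A = 7×54 = 378, B = 18×54 = 972
= A = 378, B = 972

A = 378, B = 972


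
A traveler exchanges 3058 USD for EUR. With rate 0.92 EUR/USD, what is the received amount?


Amount × rate = 3058 × 0.92
= 2813.36 EUR

2813.36 EUR


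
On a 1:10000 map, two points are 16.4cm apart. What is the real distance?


Real distance = map distance × scale
= 16.4cm × 10000
= 164000 cm = 1640.0 m
= 1.640 km

1.640 km


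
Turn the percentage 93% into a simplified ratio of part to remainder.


93% means 93 parts out of 100; remainder = 7
Part : remainder = 93:7
GCD = 1
= 93:7

93:7


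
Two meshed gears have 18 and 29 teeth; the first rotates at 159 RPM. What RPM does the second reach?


Gear ratio = 18:29 = 18:29
RPM_B = RPM_A × (teeth_A / teeth_B)
= 159 × (18/29)
= 98.7 RPM

98.7 RPM


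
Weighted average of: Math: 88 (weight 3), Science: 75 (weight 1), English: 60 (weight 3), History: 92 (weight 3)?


Numerator = 88×3 + 75×1 + 60×3 + 92×3
= 264 + 75 + 180 + 276
= 795
Total weight = 10
Weighted avg = 795/10
= 79.50

79.50


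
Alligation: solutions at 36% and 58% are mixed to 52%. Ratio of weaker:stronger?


Let x parts of 36% mix with y parts of 58%.
36x + 58y = 52(x + y)
36x + 58y = 52x + 52y
x(36 - 52) = y(52 - 58)
x/y = (58 - 52)/(52 - 36) = 6/16
Simplify: 3:8
= 3:8

3:8


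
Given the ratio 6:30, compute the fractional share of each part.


Total parts = 6 + 30 = 36
First part: 6/36 = 1/6
Second part: 30/36 = 5/6
= 1/6 and 5/6

1/6 and 5/6


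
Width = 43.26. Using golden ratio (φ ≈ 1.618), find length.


φ = (1 + √5) / 2 ≈ 1.618
Length = width × φ = 43.26 × 1.618 = 69.99468
≈ 69.99

69.99


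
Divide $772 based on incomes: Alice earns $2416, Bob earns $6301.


Total income = 2416 + 6301 = $8717
Alice: $772 × 2416/8717 = $213.97
Bob: $772 × 6301/8717 = $558.03
= Alice: $213.97, Bob: $558.03

Alice: $213.97, Bob: $558.03


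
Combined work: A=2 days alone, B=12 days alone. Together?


Rate of A = 1/2 per day
Rate of B = 1/12 per day
Combined rate = 1/2 + 1/12 = 14/24 ≈ 0.5833 per day
Days = 1 / combined rate = 24/14
≈ 1.71 days

1.71 days


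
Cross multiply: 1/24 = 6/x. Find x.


Cross multiply: 1 × x = 24 × 6
1x = 144
x = 144 / 1
= 144.00

144.00


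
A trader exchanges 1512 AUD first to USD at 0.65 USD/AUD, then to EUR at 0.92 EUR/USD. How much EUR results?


Step 1: 1512 AUD × 0.65 = 982.80 USD
Step 2: 982.80 USD × 0.92 = 904.18 EUR
Implied rate AUD→EUR = 0.65 × 0.92 = 0.5980
= 904.18 EUR

904.18 EUR


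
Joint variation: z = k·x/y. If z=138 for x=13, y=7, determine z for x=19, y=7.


z = k·x/y
Solve for k using the known point: k = z·y/x = 138×7/13 = 966/13 ≈ 74.3077
Now evaluate at x=19, y=7:
z = k × 19 / 7 = (966 × 19) / (13 × 7) = 18354/91
≈ 201.6923

201.6923


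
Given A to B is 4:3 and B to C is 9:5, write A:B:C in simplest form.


Match B: multiply A:B by 9 → 36:27
Multiply B:C by 3 → 27:15
Combined: 36:27:15
GCD = 3
= 12:9:5

12:9:5


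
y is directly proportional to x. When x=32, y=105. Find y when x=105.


Direct proportion: y/x = constant
k = 105/32 ≈ 3.2813
y₂ = k × 105 = 105 × 105 / 32 = 11025/32
≈ 344.53

344.53


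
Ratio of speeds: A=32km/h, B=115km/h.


Ratio = 32:115
GCD = 1
Simplified = 32:115
Time ratio (same distance) = 115:32
Speed ratio = 32:115

32:115


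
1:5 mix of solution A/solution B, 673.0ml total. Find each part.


Total parts = 1 + 5 = 6
solution A: 673.0 × 1/6 = 112.2ml
solution B: 673.0 × 5/6 = 560.8ml
= 112.2ml and 560.8ml

112.2ml and 560.8ml


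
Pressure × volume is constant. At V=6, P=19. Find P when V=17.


Inverse proportion: x × y = constant
k = 6 × 19 = 114
y₂ = k / 17 = 114 / 17
= 6.71

6.71


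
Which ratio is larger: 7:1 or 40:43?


7/1 = 7.0000
40/43 = 0.9302
7.0000 > 0.9302, so 7:1 is greater
= 7:1

7:1


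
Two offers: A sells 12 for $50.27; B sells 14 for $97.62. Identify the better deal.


Deal A: $50.27/12 = $4.1892/unit
Deal B: $97.62/14 = $6.9729/unit
A is cheaper per unit
= Deal A

Deal A


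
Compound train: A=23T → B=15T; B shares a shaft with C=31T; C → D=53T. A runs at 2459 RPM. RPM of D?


Stage 1: RPM_B = RPM_A × t_A/t_B = 2459 × 23/15 = 56557/15 ≈ 3770.47
B and C share a shaft → RPM_C = RPM_B
Stage 2: RPM_D = RPM_C × t_C/t_D = RPM_A × (t_A×t_C)/(t_B×t_D)
Overall ratio = (23×31)/(15×53) = 713/795
RPM_D = 2459 × 713/795 = 1753267/795
≈ 2205.37 RPM

2205.37 RPM


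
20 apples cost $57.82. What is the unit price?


Unit rate = total / quantity
= 57.82 / 20
= $2.89 per unit

$2.89 per unit


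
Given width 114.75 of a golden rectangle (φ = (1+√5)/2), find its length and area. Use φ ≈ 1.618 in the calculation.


φ = (1 + √5) / 2 ≈ 1.618
Length = width × φ = 114.75 × 1.618 = 185.6655
≈ 185.67
Area = width × length = 114.75 × 185.6655 = 21305.116125 ≈ 21305.12
= Length: 185.67, Area: 21305.12

Length: 185.67, Area: 21305.12


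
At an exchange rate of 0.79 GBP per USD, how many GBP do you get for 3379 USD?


Amount × rate = 3379 × 0.79
= 2669.41 GBP

2669.41 GBP


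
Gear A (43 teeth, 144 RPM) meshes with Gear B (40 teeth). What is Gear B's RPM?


Gear ratio = 43:40 = 43:40
RPM_B = RPM_A × (teeth_A / teeth_B)
= 144 × (43/40)
= 154.8 RPM

154.8 RPM


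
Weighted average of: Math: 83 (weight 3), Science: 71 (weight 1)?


Numerator = 83×3 + 71×1
= 249 + 71
= 320
Total weight = 4
Weighted avg = 320/4
= 80.00

80.00


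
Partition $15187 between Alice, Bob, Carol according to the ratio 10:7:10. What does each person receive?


Total parts = 10 + 7 + 10 = 27
Alice: 15187 × 10/27 = 5624.81
Bob: 15187 × 7/27 = 3937.37
Carol: 15187 × 10/27 = 5624.81
= Alice: $5624.81, Bob: $3937.37, Carol: $5624.81

Alice: $5624.81, Bob: $3937.37, Carol: $5624.81


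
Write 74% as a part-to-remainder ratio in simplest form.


74% means 74 parts out of 100; remainder = 26
Part : remainder = 74:26
GCD = 2
= 37:13

37:13


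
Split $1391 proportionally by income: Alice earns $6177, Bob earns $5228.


Total income = 6177 + 5228 = $11405
Alice: $1391 × 6177/11405 = $753.37
Bob: $1391 × 5228/11405 = $637.63
= Alice: $753.37, Bob: $637.63

Alice: $753.37, Bob: $637.63


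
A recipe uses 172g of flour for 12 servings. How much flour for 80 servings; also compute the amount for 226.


Direct proportion: y/x = constant
k = 172/12 ≈ 14.3333
y at x=80: k × 80 = 172 × 80 / 12 = 13760/12 ≈ 1146.67
y at x=226: k × 226 = 172 × 226 / 12 = 38872/12 ≈ 3239.33
= 1146.67 and 3239.33

1146.67 and 3239.33


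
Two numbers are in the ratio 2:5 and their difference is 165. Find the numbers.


Let A = 2k, B = 5k.
5k - 2k = 165
3k = 165 → k = 165/3 = 55
A = 2×55 = 110, B = 5×55 = 275
= A = 110, B = 275

A = 110, B = 275


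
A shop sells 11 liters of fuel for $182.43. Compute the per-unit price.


Unit rate = total / quantity
= 182.43 / 11
= $16.58 per unit

$16.58 per unit


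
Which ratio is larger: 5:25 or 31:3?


5/25 = 0.2000
31/3 = 10.3333
0.2000 < 10.3333, so 5:25 is less
= 31:3

31:3


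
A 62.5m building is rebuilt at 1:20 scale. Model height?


Model size = real / scale
= 62.5 / 20
= 3.1250 m

3.1250 m


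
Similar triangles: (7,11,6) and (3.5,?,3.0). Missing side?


Scale factor = 3.5/7 = 0.5
Missing side = 11 × 0.5
= 5.5

5.5


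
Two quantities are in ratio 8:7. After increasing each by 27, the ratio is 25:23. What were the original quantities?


Let A = 8k, B = 7k.
(8k + 27) / (7k + 27) = 25/23
Cross-multiply: 23(8k + 27) = 25(7k + 27)
184k + 621 = 175k + 675
184k - 175k = 675 - 621
9k = 54
k = 54/9 = 6
A = 8×6 = 48, B = 7×6 = 42
= A = 48, B = 42

A = 48, B = 42


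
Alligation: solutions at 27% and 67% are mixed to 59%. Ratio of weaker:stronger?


Let x parts of 27% mix with y parts of 67%.
27x + 67y = 59(x + y)
27x + 67y = 59x + 59y
x(27 - 59) = y(59 - 67)
x/y = (67 - 59)/(59 - 27) = 8/32
Simplify: 1:4
= 1:4

1:4


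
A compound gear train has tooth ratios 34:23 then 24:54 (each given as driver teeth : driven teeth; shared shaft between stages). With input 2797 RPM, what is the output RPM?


Stage 1: RPM_B = RPM_A × t_A/t_B = 2797 × 34/23 = 95098/23 ≈ 4134.70
B and C share a shaft → RPM_C = RPM_B
Stage 2: RPM_D = RPM_C × t_C/t_D = RPM_A × (t_A×t_C)/(t_B×t_D)
Overall ratio = (34×24)/(23×54) = 816/1242
RPM_D = 2797 × 816/1242 = 2282352/1242
≈ 1837.64 RPM

1837.64 RPM


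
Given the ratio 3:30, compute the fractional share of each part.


Total parts = 3 + 30 = 33
First part: 3/33 = 1/11
Second part: 30/33 = 10/11
= 1/11 and 10/11

1/11 and 10/11


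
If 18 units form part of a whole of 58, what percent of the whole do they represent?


Percentage = (part / whole) × 100
= (18 / 58) × 100
≈ 31.03%

31.03%


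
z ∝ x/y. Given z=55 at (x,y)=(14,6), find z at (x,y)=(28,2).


z = k·x/y
Solve for k using the known point: k = z·y/x = 55×6/14 = 330/14 ≈ 23.5714
Now evaluate at x=28, y=2:
z = k × 28 / 2 = (330 × 28) / (14 × 2) = 9240/28
= 330.0000

330.0000


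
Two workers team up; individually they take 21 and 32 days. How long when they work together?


Rate of A = 1/21 per day
Rate of B = 1/32 per day
Combined rate = 1/21 + 1/32 = 53/672 ≈ 0.0789 per day
Days = 1 / combined rate = 672/53
≈ 12.68 days

12.68 days


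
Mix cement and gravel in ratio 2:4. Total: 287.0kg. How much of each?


Total parts = 2 + 4 = 6
cement: 287.0 × 2/6 = 95.7kg
gravel: 287.0 × 4/6 = 191.3kg
= 95.7kg and 191.3kg

95.7kg and 191.3kg


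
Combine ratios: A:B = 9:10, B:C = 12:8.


Match B: multiply A:B by 12 → 108:120
Multiply B:C by 10 → 120:80
Combined: 108:120:80
GCD = 4
= 27:30:20

27:30:20


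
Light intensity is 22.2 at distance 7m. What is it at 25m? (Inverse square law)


I₁d₁² = I₂d₂²
I₂ = I₁ × (d₁/d₂)²
= 22.2 × (7/25)²
= 22.2 × 49/625
= 1087.8/625
≈ 1.7405

1.7405


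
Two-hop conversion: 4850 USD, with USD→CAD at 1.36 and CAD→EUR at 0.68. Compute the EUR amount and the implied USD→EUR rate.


Step 1: 4850 USD × 1.36 = 6596.00 CAD
Step 2: 6596.00 CAD × 0.68 = 4485.28 EUR
Implied rate USD→EUR = 1.36 × 0.68 = 0.9248
= 4485.28 EUR; implied rate 0.9248 EUR/USD

4485.28 EUR; implied rate 0.9248 EUR/USD


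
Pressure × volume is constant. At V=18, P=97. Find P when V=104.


Inverse proportion: x × y = constant
k = 18 × 97 = 1746
y₂ = k / 104 = 1746 / 104
= 16.79

16.79


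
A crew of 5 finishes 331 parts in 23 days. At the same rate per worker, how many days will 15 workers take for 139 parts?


Days ∝ work / workers, so d₂ = d₁ × (m₁/m₂) × (w₂/w₁)
Workers factor (inverse): 5/15 ≈ 0.3333
Work factor (direct): 139/331 ≈ 0.4199
d₂ = 23 × 5/15 × 139/331 = (23 × 5 × 139) / (15 × 331) = 15985/4965
≈ 3.22 days

3.22 days


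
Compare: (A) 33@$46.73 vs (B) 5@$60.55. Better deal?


Deal A: $46.73/33 = $1.4161/unit
Deal B: $60.55/5 = $12.1100/unit
A is cheaper per unit
= Deal A

Deal A


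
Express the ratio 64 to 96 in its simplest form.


GCD(64, 96) = 32
64/32 : 96/32
= 2:3

2:3


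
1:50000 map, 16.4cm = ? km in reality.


Real distance = map distance × scale
= 16.4cm × 50000
= 820000 cm = 8200.0 m
= 8.200 km

8.200 km


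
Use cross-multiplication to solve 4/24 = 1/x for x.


Cross multiply: 4 × x = 24 × 1
4x = 24
x = 24 / 4
= 6.00

6.00


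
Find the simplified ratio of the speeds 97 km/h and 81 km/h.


Ratio = 97:81
GCD = 1
Simplified = 97:81
Time ratio (same distance) = 81:97
Speed ratio = 97:81

97:81


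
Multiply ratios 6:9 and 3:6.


Compound ratio = (6×3) : (9×6)
= 18:54
GCD = 18
= 1:3

1:3


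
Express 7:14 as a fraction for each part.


Total parts = 7 + 14 = 21
First part: 7/21 = 1/3
Second part: 14/21 = 2/3
= 1/3 and 2/3

1/3 and 2/3


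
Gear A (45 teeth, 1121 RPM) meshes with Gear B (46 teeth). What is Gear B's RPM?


Gear ratio = 45:46 = 45:46
RPM_B = RPM_A × (teeth_A / teeth_B)
= 1121 × (45/46)
= 1096.6 RPM

1096.6 RPM


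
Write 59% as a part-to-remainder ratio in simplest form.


59% means 59 parts out of 100; remainder = 41
Part : remainder = 59:41
GCD = 1
= 59:41

59:41


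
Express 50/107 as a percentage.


Percentage = (part / whole) × 100
= (50 / 107) × 100
≈ 46.73%

46.73%


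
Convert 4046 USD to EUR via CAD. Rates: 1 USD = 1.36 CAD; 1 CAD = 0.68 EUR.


Step 1: 4046 USD × 1.36 = 5502.56 CAD
Step 2: 5502.56 CAD × 0.68 = 3741.74 EUR
Implied rate USD→EUR = 1.36 × 0.68 = 0.9248
= 3741.74 EUR

3741.74 EUR


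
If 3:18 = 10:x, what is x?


Cross multiply: 3 × x = 18 × 10
3x = 180
x = 180 / 3
= 60.00

60.00


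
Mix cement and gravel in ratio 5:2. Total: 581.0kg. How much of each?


Total parts = 5 + 2 = 7
cement: 581.0 × 5/7 = 415.0kg
gravel: 581.0 × 2/7 = 166.0kg
= 415.0kg and 166.0kg

415.0kg and 166.0kg


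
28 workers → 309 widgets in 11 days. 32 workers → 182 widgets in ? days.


Days ∝ work / workers, so d₂ = d₁ × (m₁/m₂) × (w₂/w₁)
Workers factor (inverse): 28/32 = 0.8750
Work factor (direct): 182/309 ≈ 0.5890
d₂ = 11 × 28/32 × 182/309 = (11 × 28 × 182) / (32 × 309) = 56056/9888
≈ 5.67 days

5.67 days


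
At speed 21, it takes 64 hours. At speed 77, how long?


Inverse proportion: x × y = constant
k = 21 × 64 = 1344
y₂ = k / 77 = 1344 / 77
= 17.45

17.45


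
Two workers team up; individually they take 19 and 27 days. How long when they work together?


Rate of A = 1/19 per day
Rate of B = 1/27 per day
Combined rate = 1/19 + 1/27 = 46/513 ≈ 0.0897 per day
Days = 1 / combined rate = 513/46
≈ 11.15 days

11.15 days


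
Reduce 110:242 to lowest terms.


GCD(110, 242) = 22
110/22 : 242/22
= 5:11

5:11


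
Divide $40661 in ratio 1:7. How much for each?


Total parts = 1 + 7 = 8
Part 1: 40661 × 1/8 = 5082.63
Part 2: 40661 × 7/8 = 35578.38
= Part 1: $5082.63, Part 2: $35578.38

Part 1: $5082.63, Part 2: $35578.38


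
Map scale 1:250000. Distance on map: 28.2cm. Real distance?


Real distance = map distance × scale
= 28.2cm × 250000
= 7050000 cm = 70500.0 m
= 70.500 km

70.500 km


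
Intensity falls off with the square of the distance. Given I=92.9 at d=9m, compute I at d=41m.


I₁d₁² = I₂d₂²
I₂ = I₁ × (d₁/d₂)²
= 92.9 × (9/41)²
= 92.9 × 81/1681
= 7524.9/1681
≈ 4.4764

4.4764


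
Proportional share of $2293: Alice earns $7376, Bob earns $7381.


Total income = 7376 + 7381 = $14757
Alice: $2293 × 7376/14757 = $1146.11
Bob: $2293 × 7381/14757 = $1146.89
= Alice: $1146.11, Bob: $1146.89

Alice: $1146.11, Bob: $1146.89


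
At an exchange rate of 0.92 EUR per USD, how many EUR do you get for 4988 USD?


Amount × rate = 4988 × 0.92
= 4588.96 EUR

4588.96 EUR


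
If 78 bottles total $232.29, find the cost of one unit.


Unit rate = total / quantity
= 232.29 / 78
= $2.98 per unit

$2.98 per unit


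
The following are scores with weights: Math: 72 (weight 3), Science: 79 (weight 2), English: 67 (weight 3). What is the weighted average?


Numerator = 72×3 + 79×2 + 67×3
= 216 + 158 + 201
= 575
Total weight = 8
Weighted avg = 575/8
= 71.88

71.88


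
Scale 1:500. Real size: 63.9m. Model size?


Model size = real / scale
= 63.9 / 500
= 0.1278 m

0.1278 m


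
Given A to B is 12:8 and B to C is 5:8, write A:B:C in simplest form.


Match B: multiply A:B by 5 → 60:40
Multiply B:C by 8 → 40:64
Combined: 60:40:64
GCD = 4
= 15:10:16

15:10:16


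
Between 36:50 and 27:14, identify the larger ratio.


36/50 = 0.7200
27/14 = 1.9286
0.7200 < 1.9286, so 36:50 is less
= 27:14

27:14


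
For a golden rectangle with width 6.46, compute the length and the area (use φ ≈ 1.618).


φ = (1 + √5) / 2 ≈ 1.618
Length = width × φ = 6.46 × 1.618 = 10.45228
≈ 10.45
Area = width × length = 6.46 × 10.45228 = 67.5217288 ≈ 67.52
= Length: 10.45, Area: 67.52

Length: 10.45, Area: 67.52


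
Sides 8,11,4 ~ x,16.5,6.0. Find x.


Scale factor = 16.5/11 = 1.5
Missing side = 8 × 1.5
= 12.0

12.0


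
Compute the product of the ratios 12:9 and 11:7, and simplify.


Compound ratio = (12×11) : (9×7)
= 132:63
GCD = 3
= 44:21

44:21


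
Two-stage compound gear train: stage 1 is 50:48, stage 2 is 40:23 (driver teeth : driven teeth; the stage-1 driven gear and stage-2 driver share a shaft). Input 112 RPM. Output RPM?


Stage 1: RPM_B = RPM_A × t_A/t_B = 112 × 50/48 = 5600/48 ≈ 116.67
B and C share a shaft → RPM_C = RPM_B
Stage 2: RPM_D = RPM_C × t_C/t_D = RPM_A × (t_A×t_C)/(t_B×t_D)
Overall ratio = (50×40)/(48×23) = 2000/1104
RPM_D = 112 × 2000/1104 = 224000/1104
≈ 202.90 RPM

202.90 RPM


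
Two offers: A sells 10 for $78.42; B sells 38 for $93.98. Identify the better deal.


Deal A: $78.42/10 = $7.8420/unit
Deal B: $93.98/38 = $2.4732/unit
B is cheaper per unit
= Deal B

Deal B


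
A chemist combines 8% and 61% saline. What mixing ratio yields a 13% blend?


Let x parts of 8% mix with y parts of 61%.
8x + 61y = 13(x + y)
8x + 61y = 13x + 13y
x(8 - 13) = y(13 - 61)
x/y = (61 - 13)/(13 - 8) = 48/5
Simplify: 48:5
= 48:5

48:5


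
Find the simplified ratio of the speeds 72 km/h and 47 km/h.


Ratio = 72:47
GCD = 1
Simplified = 72:47
Time ratio (same distance) = 47:72
Speed ratio = 72:47

72:47


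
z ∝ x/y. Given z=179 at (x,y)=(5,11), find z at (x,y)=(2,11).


z = k·x/y
Solve for k using the known point: k = z·y/x = 179×11/5 = 1969/5 = 393.8000
Now evaluate at x=2, y=11:
z = k × 2 / 11 = (1969 × 2) / (5 × 11) = 3938/55
= 71.6000

71.6000


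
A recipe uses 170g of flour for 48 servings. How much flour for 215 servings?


Direct proportion: y/x = constant
k = 170/48 ≈ 3.5417
y₂ = k × 215 = 170 × 215 / 48 = 36550/48
≈ 761.46

761.46


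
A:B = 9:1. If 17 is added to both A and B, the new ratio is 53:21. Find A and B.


Let A = 9k, B = 1k.
(9k + 17) / (1k + 17) = 53/21
Cross-multiply: 21(9k + 17) = 53(1k + 17)
189k + 357 = 53k + 901
189k - 53k = 901 - 357
136k = 544
k = 544/136 = 4
A = 9×4 = 36, B = 1×4 = 4
= A = 36, B = 4

A = 36, B = 4


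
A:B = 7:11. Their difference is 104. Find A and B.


Let A = 7k, B = 11k.
11k - 7k = 104
4k = 104 → k = 104/4 = 26
A = 7×26 = 182, B = 11×26 = 286
= A = 182, B = 286

A = 182, B = 286


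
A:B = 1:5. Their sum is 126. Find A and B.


Let A = 1k, B = 5k.
1k + 5k = 126
6k = 126 → k = 126/6 = 21
A = 1×21 = 21, B = 5×21 = 105
= A = 21, B = 105

A = 21, B = 105


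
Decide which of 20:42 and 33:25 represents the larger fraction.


20/42 = 0.4762
33/25 = 1.3200
0.4762 < 1.3200, so 20:42 is less
= 33:25

33:25


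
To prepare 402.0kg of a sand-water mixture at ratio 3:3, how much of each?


Total parts = 3 + 3 = 6
sand: 402.0 × 3/6 = 201.0kg
water: 402.0 × 3/6 = 201.0kg
= 201.0kg and 201.0kg

201.0kg and 201.0kg


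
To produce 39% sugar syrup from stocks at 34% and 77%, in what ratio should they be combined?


Let x parts of 34% mix with y parts of 77%.
34x + 77y = 39(x + y)
34x + 77y = 39x + 39y
x(34 - 39) = y(39 - 77)
x/y = (77 - 39)/(39 - 34) = 38/5
Simplify: 38:5
= 38:5

38:5


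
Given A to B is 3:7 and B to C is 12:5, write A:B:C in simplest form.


Match B: multiply A:B by 12 → 36:84
Multiply B:C by 7 → 84:35
Combined: 36:84:35
GCD = 1
= 36:84:35

36:84:35


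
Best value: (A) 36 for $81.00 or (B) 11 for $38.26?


Deal A: $81.00/36 = $2.2500/unit
Deal B: $38.26/11 = $3.4782/unit
A is cheaper per unit
= Deal A

Deal A


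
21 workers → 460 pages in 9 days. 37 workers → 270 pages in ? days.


Days ∝ work / workers, so d₂ = d₁ × (m₁/m₂) × (w₂/w₁)
Workers factor (inverse): 21/37 ≈ 0.5676
Work factor (direct): 270/460 ≈ 0.5870
d₂ = 9 × 21/37 × 270/460 = (9 × 21 × 270) / (37 × 460) = 51030/17020
≈ 3.00 days

3.00 days


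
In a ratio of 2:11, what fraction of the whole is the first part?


Total parts = 2 + 11 = 13
First part: 2/13 = 2/13
= 2/13

2/13


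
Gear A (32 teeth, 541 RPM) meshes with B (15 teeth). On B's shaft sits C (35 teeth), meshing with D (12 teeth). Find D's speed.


Stage 1: RPM_B = RPM_A × t_A/t_B = 541 × 32/15 = 17312/15 ≈ 1154.13
B and C share a shaft → RPM_C = RPM_B
Stage 2: RPM_D = RPM_C × t_C/t_D = RPM_A × (t_A×t_C)/(t_B×t_D)
Overall ratio = (32×35)/(15×12) = 1120/180
RPM_D = 541 × 1120/180 = 605920/180
≈ 3366.22 RPM

3366.22 RPM


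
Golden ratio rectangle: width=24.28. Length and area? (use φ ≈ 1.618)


φ = (1 + √5) / 2 ≈ 1.618
Length = width × φ = 24.28 × 1.618 = 39.28504
≈ 39.29
Area = width × length = 24.28 × 39.28504 = 953.8407712 ≈ 953.84
= Length: 39.29, Area: 953.84

Length: 39.29, Area: 953.84


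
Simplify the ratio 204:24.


GCD(204, 24) = 12
204/12 : 24/12
= 17:2

17:2


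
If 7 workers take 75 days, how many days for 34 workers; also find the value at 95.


Inverse proportion: x × y = constant
k = 7 × 75 = 525
At x=34: k/34 = 15.44
At x=95: k/95 = 5.53
= 15.44 and 5.53

15.44 and 5.53


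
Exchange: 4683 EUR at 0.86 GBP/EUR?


Amount × rate = 4683 × 0.86
= 4027.38 GBP

4027.38 GBP


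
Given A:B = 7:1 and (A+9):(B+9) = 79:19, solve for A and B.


Let A = 7k, B = 1k.
(7k + 9) / (1k + 9) = 79/19
Cross-multiply: 19(7k + 9) = 79(1k + 9)
133k + 171 = 79k + 711
133k - 79k = 711 - 171
54k = 540
k = 540/54 = 10
A = 7×10 = 70, B = 1×10 = 10
= A = 70, B = 10

A = 70, B = 10


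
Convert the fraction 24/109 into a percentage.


Percentage = (part / whole) × 100
= (24 / 109) × 100
≈ 22.02%

22.02%


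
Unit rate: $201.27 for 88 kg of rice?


Unit rate = total / quantity
= 201.27 / 88
= $2.29 per unit

$2.29 per unit


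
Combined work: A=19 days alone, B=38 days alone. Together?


Rate of A = 1/19 per day
Rate of B = 1/38 per day
Combined rate = 1/19 + 1/38 = 57/722 ≈ 0.0789 per day
Days = 1 / combined rate = 722/57
≈ 12.67 days

12.67 days


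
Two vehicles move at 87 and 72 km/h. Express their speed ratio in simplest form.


Ratio = 87:72
GCD = 3
Simplified = 29:24
Time ratio (same distance) = 24:29
Speed ratio = 29:24

29:24


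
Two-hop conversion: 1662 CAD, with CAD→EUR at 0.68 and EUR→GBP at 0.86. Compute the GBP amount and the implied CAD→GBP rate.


Step 1: 1662 CAD × 0.68 = 1130.16 EUR
Step 2: 1130.16 EUR × 0.86 = 971.94 GBP
Implied rate CAD→GBP = 0.68 × 0.86 = 0.5848
= 971.94 GBP; implied rate 0.5848 GBP/CAD

971.94 GBP; implied rate 0.5848 GBP/CAD


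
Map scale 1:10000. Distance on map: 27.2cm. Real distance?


Real distance = map distance × scale
= 27.2cm × 10000
= 272000 cm = 2720.0 m
= 2.720 km

2.720 km


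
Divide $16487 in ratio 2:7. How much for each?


Total parts = 2 + 7 = 9
Part 1: 16487 × 2/9 = 3663.78
Part 2: 16487 × 7/9 = 12823.22
= Part 1: $3663.78, Part 2: $12823.22

Part 1: $3663.78, Part 2: $12823.22


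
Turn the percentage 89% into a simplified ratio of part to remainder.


89% means 89 parts out of 100; remainder = 11
Part : remainder = 89:11
GCD = 1
= 89:11

89:11


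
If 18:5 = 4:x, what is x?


Cross multiply: 18 × x = 5 × 4
18x = 20
x = 20 / 18
= 1.11

1.11


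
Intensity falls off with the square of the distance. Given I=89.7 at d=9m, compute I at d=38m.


I₁d₁² = I₂d₂²
I₂ = I₁ × (d₁/d₂)²
= 89.7 × (9/38)²
= 89.7 × 81/1444
= 7265.7/1444
≈ 5.0316

5.0316


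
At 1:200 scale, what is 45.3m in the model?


Model size = real / scale
= 45.3 / 200
= 0.2265 m

0.2265 m


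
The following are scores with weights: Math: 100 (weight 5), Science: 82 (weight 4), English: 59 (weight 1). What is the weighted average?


Numerator = 100×5 + 82×4 + 59×1
= 500 + 328 + 59
= 887
Total weight = 10
Weighted avg = 887/10
= 88.70

88.70


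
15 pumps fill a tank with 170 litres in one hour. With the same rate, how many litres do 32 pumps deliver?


Direct proportion: y/x = constant
k = 170/15 ≈ 11.3333
y₂ = k × 32 = 170 × 32 / 15 = 5440/15
≈ 362.67

362.67


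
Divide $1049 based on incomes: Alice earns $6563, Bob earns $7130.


Total income = 6563 + 7130 = $13693
Alice: $1049 × 6563/13693 = $502.78
Bob: $1049 × 7130/13693 = $546.22
= Alice: $502.78, Bob: $546.22

Alice: $502.78, Bob: $546.22


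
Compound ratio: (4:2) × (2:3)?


Compound ratio = (4×2) : (2×3)
= 8:6
GCD = 2
= 4:3

4:3


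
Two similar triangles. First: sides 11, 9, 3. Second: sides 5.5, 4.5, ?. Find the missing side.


Scale factor = 5.5/11 = 0.5
Missing side = 3 × 0.5
= 1.5

1.5


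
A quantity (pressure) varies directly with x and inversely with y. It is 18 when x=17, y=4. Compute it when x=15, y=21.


z = k·x/y
Solve for k using the known point: k = z·y/x = 18×4/17 = 72/17 ≈ 4.2353
Now evaluate at x=15, y=21:
z = k × 15 / 21 = (72 × 15) / (17 × 21) = 1080/357
≈ 3.0252

3.0252


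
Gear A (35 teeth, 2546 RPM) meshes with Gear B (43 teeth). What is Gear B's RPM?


Gear ratio = 35:43 = 35:43
RPM_B = RPM_A × (teeth_A / teeth_B)
= 2546 × (35/43)
= 2072.3 RPM

2072.3 RPM


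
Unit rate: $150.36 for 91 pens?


Unit rate = total / quantity
= 150.36 / 91
= $1.65 per unit

$1.65 per unit


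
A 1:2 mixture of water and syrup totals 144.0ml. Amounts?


Total parts = 1 + 2 = 3
water: 144.0 × 1/3 = 48.0ml
syrup: 144.0 × 2/3 = 96.0ml
= 48.0ml and 96.0ml

48.0ml and 96.0ml


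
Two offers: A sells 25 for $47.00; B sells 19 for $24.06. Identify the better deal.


Deal A: $47.00/25 = $1.8800/unit
Deal B: $24.06/19 = $1.2663/unit
B is cheaper per unit
= Deal B

Deal B


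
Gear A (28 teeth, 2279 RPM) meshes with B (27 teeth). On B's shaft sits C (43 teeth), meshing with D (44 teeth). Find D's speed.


Stage 1: RPM_B = RPM_A × t_A/t_B = 2279 × 28/27 = 63812/27 ≈ 2363.41
B and C share a shaft → RPM_C = RPM_B
Stage 2: RPM_D = RPM_C × t_C/t_D = RPM_A × (t_A×t_C)/(t_B×t_D)
Overall ratio = (28×43)/(27×44) = 1204/1188
RPM_D = 2279 × 1204/1188 = 2743916/1188
≈ 2309.69 RPM

2309.69 RPM


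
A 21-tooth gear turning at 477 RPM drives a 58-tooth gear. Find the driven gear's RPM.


Gear ratio = 21:58 = 21:58
RPM_B = RPM_A × (teeth_A / teeth_B)
= 477 × (21/58)
= 172.7 RPM

172.7 RPM


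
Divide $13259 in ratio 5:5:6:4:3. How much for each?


Total parts = 5 + 5 + 6 + 4 + 3 = 23
Part 1: 13259 × 5/23 = 2882.39
Part 2: 13259 × 5/23 = 2882.39
Part 3: 13259 × 6/23 = 3458.87
Part 4: 13259 × 4/23 = 2305.91
Part 5: 13259 × 3/23 = 1729.43
= Part 1: $2882.39, Part 2: $2882.39, Part 3: $3458.87, Part 4: $2305.91, Part 5: $1729.43

Part 1: $2882.39, Part 2: $2882.39, Part 3: $3458.87, Part 4: $2305.91, Part 5: $1729.43


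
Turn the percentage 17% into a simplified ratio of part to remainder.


17% means 17 parts out of 100; remainder = 83
Part : remainder = 17:83
GCD = 1
= 17:83

17:83


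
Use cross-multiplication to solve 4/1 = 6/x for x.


Cross multiply: 4 × x = 1 × 6
4x = 6
x = 6 / 4
= 1.50

1.50


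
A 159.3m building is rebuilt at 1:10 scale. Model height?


Model size = real / scale
= 159.3 / 10
= 15.9300 m

15.9300 m


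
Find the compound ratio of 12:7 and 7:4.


Compound ratio = (12×7) : (7×4)
= 84:28
GCD = 28
= 3:1

3:1


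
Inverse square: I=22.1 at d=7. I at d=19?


I₁d₁² = I₂d₂²
I₂ = I₁ × (d₁/d₂)²
= 22.1 × (7/19)²
= 22.1 × 49/361
= 1082.9/361
≈ 2.9997

2.9997


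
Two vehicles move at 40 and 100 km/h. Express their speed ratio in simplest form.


Ratio = 40:100
GCD = 20
Simplified = 2:5
Time ratio (same distance) = 5:2
Speed ratio = 2:5

2:5


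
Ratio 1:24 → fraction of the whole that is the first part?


Total parts = 1 + 24 = 25
First part: 1/25 = 1/25
= 1/25

1/25


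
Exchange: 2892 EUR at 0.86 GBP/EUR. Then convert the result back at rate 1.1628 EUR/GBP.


Amount × rate = 2892 × 0.86 = 2487.12 GBP
Round-trip: 2487.12 × 1.1628 = 2892.02 EUR
= 2487.12 GBP, then 2892.02 EUR

2487.12 GBP, then 2892.02 EUR


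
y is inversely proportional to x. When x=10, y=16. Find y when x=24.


Inverse proportion: x × y = constant
k = 10 × 16 = 160
y₂ = k / 24 = 160 / 24
= 6.67

6.67


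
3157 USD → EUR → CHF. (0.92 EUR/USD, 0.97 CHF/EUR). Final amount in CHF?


Step 1: 3157 USD × 0.92 = 2904.44 EUR
Step 2: 2904.44 EUR × 0.97 = 2817.31 CHF
Implied rate USD→CHF = 0.92 × 0.97 = 0.8924
= 2817.31 CHF

2817.31 CHF


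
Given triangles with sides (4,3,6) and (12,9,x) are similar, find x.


Scale factor = 12/4 = 3
Missing side = 6 × 3
= 18.0

18.0


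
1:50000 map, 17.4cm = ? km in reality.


Real distance = map distance × scale
= 17.4cm × 50000
= 870000 cm = 8700.0 m
= 8.700 km

8.700 km


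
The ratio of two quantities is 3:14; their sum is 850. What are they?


Let A = 3k, B = 14k.
3k + 14k = 850
17k = 850 → k = 850/17 = 50
A = 3×50 = 150, B = 14×50 = 700
= A = 150, B = 700

A = 150, B = 700


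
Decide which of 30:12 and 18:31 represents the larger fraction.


30/12 = 2.5000
18/31 = 0.5806
2.5000 > 0.5806, so 30:12 is greater
= 30:12

30:12


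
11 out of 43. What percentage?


Percentage = (part / whole) × 100
= (11 / 43) × 100
≈ 25.58%

25.58%


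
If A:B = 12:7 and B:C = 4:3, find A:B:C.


Match B: multiply A:B by 4 → 48:28
Multiply B:C by 7 → 28:21
Combined: 48:28:21
GCD = 1
= 48:28:21

48:28:21


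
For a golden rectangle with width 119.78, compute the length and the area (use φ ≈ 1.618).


φ = (1 + √5) / 2 ≈ 1.618
Length = width × φ = 119.78 × 1.618 = 193.80404
≈ 193.80
Area = width × length = 119.78 × 193.80404 = 23213.8479112 ≈ 23213.85
= Length: 193.80, Area: 23213.85

Length: 193.80, Area: 23213.85


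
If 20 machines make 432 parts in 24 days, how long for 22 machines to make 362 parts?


Days ∝ work / workers, so d₂ = d₁ × (m₁/m₂) × (w₂/w₁)
Workers factor (inverse): 20/22 ≈ 0.9091
Work factor (direct): 362/432 ≈ 0.8380
d₂ = 24 × 20/22 × 362/432 = (24 × 20 × 362) / (22 × 432) = 173760/9504
≈ 18.28 days

18.28 days


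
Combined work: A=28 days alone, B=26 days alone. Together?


Rate of A = 1/28 per day
Rate of B = 1/26 per day
Combined rate = 1/28 + 1/26 = 54/728 ≈ 0.0742 per day
Days = 1 / combined rate = 728/54
≈ 13.48 days

13.48 days


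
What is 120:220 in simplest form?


GCD(120, 220) = 20
120/20 : 220/20
= 6:11

6:11


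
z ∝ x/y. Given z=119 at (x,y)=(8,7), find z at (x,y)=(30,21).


z = k·x/y
Solve for k using the known point: k = z·y/x = 119×7/8 = 833/8 = 104.1250
Now evaluate at x=30, y=21:
z = k × 30 / 21 = (833 × 30) / (8 × 21) = 24990/168
= 148.7500

148.7500


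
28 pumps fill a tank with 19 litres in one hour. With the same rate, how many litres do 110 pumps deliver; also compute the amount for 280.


Direct proportion: y/x = constant
k = 19/28 ≈ 0.6786
y at x=110: k × 110 = 19 × 110 / 28 = 2090/28 ≈ 74.64
y at x=280: k × 280 = 19 × 280 / 28 = 5320/28 = 190.00
= 74.64 and 190.00

74.64 and 190.00


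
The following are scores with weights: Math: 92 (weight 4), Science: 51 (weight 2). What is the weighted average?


Numerator = 92×4 + 51×2
= 368 + 102
= 470
Total weight = 6
Weighted avg = 470/6
= 78.33

78.33
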